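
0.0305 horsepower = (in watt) 22.74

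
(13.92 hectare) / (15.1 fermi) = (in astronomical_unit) 6.162e+07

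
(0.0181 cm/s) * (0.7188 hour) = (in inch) 18.44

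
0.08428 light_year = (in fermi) 7.974e+29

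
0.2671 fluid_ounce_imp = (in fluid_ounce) 0.2566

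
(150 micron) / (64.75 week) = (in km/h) 1.379e-11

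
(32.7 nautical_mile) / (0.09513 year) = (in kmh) 0.07267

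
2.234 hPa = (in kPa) 0.2234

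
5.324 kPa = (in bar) 0.05324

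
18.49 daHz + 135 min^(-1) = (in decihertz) 1871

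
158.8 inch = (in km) 0.004034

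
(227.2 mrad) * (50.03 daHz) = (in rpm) 1085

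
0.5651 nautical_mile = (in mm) 1.047e+06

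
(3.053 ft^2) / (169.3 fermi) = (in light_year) 0.0001771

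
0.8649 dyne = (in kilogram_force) 8.82e-07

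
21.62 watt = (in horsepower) 0.02899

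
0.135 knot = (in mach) 0.000204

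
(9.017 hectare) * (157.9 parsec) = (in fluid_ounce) 1.486e+28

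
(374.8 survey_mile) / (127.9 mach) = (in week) 2.29e-05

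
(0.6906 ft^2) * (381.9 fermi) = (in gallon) 6.473e-12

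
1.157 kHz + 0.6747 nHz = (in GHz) 1.157e-06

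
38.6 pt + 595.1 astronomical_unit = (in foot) 2.921e+14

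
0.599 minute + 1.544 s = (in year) 1.189e-06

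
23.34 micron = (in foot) 7.657e-05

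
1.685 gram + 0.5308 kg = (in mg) 5.325e+05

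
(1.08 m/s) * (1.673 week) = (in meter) 1.093e+06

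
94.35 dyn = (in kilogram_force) 9.621e-05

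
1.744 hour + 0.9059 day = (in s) 8.455e+04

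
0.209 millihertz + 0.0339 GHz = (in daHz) 3.39e+06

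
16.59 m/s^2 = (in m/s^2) 16.59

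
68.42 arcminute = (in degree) 1.14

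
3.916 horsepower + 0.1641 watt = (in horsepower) 3.916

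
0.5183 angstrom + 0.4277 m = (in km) 0.0004277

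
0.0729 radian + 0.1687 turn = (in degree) 64.91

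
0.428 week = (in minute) 4314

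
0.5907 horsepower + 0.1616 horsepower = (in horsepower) 0.7523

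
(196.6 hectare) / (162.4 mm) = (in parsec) 3.923e-10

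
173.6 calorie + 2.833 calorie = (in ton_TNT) 1.764e-07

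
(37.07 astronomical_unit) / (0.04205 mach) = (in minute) 6.455e+09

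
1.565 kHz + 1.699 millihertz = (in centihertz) 1.565e+05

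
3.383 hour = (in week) 0.02014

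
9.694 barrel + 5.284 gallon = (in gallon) 412.4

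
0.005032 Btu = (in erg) 5.309e+07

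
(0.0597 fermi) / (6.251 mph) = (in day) 2.473e-22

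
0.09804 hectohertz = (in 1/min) 588.2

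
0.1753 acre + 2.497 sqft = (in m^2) 709.6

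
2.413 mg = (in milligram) 2.413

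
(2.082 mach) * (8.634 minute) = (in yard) 4.016e+05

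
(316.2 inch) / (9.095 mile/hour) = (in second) 1.975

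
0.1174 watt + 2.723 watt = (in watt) 2.84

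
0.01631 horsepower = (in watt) 12.16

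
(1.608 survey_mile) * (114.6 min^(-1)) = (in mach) 14.52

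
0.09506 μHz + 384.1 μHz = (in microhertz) 384.2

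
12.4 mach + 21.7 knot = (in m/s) 4233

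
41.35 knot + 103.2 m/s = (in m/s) 124.5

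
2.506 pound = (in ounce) 40.1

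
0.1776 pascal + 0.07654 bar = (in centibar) 7.654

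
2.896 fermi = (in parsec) 9.385e-32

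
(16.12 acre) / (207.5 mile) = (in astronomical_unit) 1.306e-12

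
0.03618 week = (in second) 2.188e+04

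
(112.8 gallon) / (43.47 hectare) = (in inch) 3.867e-05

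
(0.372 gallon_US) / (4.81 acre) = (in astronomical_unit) 4.836e-19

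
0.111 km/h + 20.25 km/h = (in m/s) 5.656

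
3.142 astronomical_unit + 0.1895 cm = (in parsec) 1.523e-05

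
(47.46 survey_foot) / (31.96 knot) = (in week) 1.455e-06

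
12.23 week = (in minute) 1.233e+05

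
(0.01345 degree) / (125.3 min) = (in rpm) 2.982e-07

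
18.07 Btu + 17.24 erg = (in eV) 1.19e+23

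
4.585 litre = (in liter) 4.585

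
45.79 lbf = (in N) 203.7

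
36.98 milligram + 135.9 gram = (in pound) 0.2997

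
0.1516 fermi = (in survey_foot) 4.974e-16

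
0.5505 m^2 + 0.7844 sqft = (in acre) 0.000154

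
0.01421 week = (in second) 8594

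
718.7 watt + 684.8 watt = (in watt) 1404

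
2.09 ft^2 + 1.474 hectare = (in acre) 3.642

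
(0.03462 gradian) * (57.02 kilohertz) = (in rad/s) 31.01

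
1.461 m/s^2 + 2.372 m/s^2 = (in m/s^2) 3.833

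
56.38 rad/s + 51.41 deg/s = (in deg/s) 3282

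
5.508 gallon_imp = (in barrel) 0.1575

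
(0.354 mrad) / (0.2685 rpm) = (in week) 2.082e-08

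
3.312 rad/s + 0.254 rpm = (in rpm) 31.88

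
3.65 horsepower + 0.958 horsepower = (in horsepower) 4.608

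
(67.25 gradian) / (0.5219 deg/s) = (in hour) 0.03221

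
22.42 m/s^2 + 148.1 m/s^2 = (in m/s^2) 170.5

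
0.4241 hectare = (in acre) 1.048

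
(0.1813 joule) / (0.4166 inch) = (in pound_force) 3.852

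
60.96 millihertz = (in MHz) 6.096e-08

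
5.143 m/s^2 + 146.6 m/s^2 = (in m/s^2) 151.7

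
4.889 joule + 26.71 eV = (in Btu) 0.004634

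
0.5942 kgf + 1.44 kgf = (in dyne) 1.995e+06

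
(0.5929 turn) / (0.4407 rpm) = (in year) 2.56e-06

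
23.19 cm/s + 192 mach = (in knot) 1.271e+05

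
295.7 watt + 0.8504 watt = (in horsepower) 0.3977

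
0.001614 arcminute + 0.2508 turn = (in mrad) 1576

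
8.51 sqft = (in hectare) 7.906e-05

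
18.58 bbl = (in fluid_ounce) 9.989e+04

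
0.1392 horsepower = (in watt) 103.8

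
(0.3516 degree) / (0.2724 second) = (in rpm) 0.2151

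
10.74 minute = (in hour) 0.179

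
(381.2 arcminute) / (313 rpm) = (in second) 0.003383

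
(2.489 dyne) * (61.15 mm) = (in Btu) 1.443e-09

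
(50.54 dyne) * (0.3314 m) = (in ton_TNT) 4.003e-14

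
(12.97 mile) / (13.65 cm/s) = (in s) 1.529e+05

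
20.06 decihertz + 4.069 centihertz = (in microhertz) 2.047e+06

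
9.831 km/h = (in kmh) 9.831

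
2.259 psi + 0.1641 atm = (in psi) 4.671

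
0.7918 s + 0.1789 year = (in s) 5.642e+06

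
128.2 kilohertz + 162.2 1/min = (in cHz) 1.282e+07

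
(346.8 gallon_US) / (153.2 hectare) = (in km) 8.569e-10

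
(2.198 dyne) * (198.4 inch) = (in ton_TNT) 2.647e-14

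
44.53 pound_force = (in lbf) 44.53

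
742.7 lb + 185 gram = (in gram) 3.371e+05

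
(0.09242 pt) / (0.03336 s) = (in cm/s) 0.09773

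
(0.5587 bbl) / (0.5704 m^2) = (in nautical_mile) 8.409e-05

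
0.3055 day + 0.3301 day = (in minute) 915.3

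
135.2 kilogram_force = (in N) 1326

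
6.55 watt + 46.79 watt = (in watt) 53.34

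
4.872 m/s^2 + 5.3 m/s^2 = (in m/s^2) 10.17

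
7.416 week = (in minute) 7.475e+04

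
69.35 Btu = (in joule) 7.317e+04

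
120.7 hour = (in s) 4.345e+05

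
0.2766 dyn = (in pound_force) 6.218e-07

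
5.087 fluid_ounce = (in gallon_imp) 0.03309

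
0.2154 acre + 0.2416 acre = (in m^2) 1849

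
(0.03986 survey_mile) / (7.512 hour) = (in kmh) 0.008539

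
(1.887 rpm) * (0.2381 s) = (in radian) 0.04705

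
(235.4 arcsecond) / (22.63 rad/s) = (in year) 1.599e-12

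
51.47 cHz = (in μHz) 5.147e+05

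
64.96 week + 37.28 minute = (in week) 64.96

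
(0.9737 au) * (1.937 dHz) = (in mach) 8.286e+07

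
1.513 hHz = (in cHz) 1.513e+04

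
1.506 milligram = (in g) 0.001506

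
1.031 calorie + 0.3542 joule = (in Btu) 0.004424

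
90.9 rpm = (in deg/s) 545.4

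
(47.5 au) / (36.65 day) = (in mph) 5.02e+06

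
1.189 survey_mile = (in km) 1.914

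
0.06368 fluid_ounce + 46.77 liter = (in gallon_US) 12.36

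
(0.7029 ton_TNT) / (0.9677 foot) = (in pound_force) 2.242e+09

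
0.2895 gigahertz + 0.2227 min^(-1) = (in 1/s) 2.895e+08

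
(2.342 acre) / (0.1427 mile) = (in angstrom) 4.127e+11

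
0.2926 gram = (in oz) 0.01032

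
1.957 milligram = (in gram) 0.001957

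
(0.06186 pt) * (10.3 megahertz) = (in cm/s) 2.248e+04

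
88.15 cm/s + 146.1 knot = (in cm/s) 7604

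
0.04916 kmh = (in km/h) 0.04916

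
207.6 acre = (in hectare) 84.01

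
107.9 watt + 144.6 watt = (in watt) 252.5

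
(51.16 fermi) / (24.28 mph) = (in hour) 1.309e-18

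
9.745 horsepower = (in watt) 7267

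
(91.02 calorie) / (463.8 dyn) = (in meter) 8.211e+04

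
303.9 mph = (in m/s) 135.9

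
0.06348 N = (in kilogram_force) 0.006473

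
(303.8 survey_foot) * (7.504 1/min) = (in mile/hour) 25.91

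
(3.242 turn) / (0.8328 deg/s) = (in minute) 23.36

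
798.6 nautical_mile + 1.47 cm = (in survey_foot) 4.852e+06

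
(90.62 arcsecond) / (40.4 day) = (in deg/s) 7.212e-09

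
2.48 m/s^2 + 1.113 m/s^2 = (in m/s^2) 3.593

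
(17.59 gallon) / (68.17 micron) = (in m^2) 976.8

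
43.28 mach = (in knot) 2.865e+04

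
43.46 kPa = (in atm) 0.4289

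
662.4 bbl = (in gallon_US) 2.782e+04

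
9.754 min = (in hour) 0.1626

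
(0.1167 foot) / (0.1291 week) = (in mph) 1.019e-06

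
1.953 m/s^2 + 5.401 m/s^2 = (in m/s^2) 7.354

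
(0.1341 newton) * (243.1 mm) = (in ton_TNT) 7.792e-12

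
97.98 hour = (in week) 0.5832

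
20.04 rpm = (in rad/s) 2.099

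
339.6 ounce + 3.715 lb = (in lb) 24.94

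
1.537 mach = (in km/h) 1884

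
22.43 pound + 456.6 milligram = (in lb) 22.43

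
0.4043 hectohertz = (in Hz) 40.43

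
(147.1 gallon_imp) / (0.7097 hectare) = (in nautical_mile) 5.088e-08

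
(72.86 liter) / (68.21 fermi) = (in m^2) 1.068e+12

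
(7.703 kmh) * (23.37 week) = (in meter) 3.024e+07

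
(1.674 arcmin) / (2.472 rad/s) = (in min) 3.283e-06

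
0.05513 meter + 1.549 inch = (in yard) 0.1033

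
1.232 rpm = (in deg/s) 7.392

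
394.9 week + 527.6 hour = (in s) 2.407e+08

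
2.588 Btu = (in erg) 2.73e+10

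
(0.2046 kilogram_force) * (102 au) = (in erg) 3.062e+20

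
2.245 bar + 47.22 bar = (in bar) 49.47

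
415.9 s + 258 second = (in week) 0.001114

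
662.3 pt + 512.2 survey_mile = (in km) 824.3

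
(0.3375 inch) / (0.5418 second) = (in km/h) 0.05696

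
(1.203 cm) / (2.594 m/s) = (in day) 5.368e-08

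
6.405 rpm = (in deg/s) 38.43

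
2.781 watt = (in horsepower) 0.003729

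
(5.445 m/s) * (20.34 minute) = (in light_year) 7.024e-13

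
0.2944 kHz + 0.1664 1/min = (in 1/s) 294.4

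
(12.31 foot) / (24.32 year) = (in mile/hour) 1.094e-08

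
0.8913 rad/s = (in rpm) 8.511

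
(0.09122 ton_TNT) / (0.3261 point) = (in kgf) 3.383e+11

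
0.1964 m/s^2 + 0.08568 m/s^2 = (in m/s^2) 0.2821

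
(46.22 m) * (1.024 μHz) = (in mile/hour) 0.0001059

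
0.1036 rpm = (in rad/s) 0.01085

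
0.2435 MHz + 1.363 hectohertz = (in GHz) 0.0002436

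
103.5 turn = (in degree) 3.726e+04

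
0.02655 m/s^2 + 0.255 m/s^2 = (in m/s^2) 0.2816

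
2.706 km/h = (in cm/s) 75.17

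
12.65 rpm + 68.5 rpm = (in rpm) 81.15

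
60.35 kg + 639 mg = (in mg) 6.035e+07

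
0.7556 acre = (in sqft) 3.291e+04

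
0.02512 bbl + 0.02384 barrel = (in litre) 7.784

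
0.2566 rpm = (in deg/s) 1.54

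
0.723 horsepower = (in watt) 539.1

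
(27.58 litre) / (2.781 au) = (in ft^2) 7.136e-13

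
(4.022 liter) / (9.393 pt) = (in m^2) 1.214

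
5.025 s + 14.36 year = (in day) 5241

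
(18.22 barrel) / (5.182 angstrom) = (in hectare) 5.59e+05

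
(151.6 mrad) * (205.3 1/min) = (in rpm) 4.953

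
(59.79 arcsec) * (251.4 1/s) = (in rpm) 0.6959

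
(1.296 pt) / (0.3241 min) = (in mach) 6.905e-08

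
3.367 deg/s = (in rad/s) 0.05877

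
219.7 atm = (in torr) 1.67e+05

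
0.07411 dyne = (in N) 7.411e-07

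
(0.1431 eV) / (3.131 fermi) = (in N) 7.323e-06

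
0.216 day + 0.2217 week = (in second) 1.527e+05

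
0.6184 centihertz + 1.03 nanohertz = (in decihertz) 0.06184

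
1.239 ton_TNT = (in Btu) 4.913e+06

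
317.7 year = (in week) 1.657e+04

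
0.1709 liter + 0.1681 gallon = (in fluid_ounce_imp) 28.41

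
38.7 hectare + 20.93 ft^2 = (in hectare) 38.7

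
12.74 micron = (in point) 0.03611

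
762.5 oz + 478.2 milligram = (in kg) 21.62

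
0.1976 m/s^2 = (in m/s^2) 0.1976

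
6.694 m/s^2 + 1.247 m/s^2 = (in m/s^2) 7.941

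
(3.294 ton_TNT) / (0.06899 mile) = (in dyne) 1.241e+13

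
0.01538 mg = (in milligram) 0.01538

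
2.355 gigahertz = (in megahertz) 2355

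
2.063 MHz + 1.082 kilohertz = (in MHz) 2.064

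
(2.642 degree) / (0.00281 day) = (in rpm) 0.001814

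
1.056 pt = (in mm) 0.3725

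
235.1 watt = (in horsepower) 0.3153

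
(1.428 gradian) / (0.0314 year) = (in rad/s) 2.265e-08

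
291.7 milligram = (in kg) 0.0002917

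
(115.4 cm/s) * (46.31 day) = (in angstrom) 4.617e+16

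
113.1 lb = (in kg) 51.3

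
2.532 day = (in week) 0.3617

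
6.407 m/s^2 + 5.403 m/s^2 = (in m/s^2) 11.81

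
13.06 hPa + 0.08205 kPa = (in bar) 0.01388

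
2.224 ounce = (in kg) 0.06305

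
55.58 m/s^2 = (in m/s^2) 55.58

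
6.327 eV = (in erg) 1.014e-11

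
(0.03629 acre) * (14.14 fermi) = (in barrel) 1.306e-11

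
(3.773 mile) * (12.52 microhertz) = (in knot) 0.1478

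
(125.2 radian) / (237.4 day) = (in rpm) 5.829e-05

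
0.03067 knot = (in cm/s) 1.578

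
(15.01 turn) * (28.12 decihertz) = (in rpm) 2532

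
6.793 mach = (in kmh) 8327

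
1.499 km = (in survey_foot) 4918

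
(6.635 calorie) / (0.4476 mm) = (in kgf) 6324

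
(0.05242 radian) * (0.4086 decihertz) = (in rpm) 0.02045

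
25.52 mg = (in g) 0.02552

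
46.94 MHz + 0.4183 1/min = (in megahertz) 46.94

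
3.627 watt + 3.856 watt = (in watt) 7.483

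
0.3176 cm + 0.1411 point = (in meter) 0.003226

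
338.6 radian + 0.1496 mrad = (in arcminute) 1.164e+06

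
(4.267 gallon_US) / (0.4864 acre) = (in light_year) 8.674e-22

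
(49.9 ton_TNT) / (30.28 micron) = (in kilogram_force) 7.031e+14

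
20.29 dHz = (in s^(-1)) 2.029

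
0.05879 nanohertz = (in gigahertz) 5.879e-20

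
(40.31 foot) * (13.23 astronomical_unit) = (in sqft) 2.617e+14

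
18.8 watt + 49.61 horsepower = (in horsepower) 49.64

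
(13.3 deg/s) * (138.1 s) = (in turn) 5.102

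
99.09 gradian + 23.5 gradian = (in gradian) 122.6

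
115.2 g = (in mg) 1.152e+05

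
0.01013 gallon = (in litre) 0.03835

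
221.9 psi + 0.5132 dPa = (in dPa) 1.53e+07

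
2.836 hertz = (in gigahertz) 2.836e-09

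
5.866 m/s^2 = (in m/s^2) 5.866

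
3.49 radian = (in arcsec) 7.199e+05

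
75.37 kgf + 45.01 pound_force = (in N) 939.3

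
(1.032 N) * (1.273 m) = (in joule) 1.314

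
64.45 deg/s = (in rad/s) 1.125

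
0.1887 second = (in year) 5.984e-09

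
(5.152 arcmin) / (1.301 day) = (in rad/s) 1.333e-08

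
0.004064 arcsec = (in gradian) 1.254e-06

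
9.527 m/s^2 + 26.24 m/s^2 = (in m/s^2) 35.77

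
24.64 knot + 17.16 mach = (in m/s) 5856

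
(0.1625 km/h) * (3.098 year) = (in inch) 1.736e+08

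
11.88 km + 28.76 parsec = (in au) 5.932e+06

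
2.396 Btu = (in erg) 2.528e+10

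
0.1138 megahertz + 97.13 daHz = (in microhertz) 1.148e+11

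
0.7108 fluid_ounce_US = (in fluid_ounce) 0.7108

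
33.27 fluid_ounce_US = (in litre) 0.9839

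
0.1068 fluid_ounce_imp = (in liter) 0.003035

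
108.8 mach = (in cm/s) 3.705e+06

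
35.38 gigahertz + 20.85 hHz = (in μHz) 3.538e+16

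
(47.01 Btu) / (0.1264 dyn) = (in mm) 3.924e+13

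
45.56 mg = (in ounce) 0.001607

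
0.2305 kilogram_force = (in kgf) 0.2305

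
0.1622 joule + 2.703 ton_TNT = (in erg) 1.131e+17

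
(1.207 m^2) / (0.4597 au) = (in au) 1.173e-22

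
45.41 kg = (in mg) 4.541e+07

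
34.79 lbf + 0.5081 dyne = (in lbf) 34.79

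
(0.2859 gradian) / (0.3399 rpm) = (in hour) 3.505e-05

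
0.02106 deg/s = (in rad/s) 0.0003676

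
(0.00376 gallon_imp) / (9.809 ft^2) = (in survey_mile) 1.166e-08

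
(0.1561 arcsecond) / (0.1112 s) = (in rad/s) 6.806e-06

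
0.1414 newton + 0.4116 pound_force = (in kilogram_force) 0.2011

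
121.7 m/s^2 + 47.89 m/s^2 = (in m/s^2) 169.6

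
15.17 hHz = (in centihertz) 1.517e+05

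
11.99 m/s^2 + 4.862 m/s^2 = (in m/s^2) 16.85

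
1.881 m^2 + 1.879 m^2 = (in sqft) 40.47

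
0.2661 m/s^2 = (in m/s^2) 0.2661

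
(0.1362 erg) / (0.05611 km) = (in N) 2.427e-10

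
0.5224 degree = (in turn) 0.001451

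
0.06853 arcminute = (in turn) 3.173e-06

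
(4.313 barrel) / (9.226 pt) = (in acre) 0.05206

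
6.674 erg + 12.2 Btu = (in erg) 1.287e+11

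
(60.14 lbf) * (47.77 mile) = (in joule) 2.057e+07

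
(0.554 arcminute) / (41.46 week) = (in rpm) 6.137e-11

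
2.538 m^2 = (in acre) 0.0006272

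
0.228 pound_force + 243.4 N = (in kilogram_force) 24.92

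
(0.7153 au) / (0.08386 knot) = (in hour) 6.89e+08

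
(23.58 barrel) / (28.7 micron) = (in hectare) 13.06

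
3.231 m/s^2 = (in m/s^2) 3.231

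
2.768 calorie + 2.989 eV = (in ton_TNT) 2.768e-09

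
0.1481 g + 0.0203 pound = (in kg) 0.009356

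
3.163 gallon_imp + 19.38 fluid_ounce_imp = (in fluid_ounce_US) 504.8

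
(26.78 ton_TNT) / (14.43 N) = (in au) 0.05191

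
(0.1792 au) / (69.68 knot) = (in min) 1.246e+07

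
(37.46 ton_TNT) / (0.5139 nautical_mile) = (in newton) 1.647e+08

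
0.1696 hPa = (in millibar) 0.1696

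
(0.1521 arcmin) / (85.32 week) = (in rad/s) 8.574e-13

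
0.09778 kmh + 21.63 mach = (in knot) 1.432e+04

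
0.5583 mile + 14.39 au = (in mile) 1.338e+09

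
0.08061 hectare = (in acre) 0.1992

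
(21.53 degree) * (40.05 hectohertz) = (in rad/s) 1505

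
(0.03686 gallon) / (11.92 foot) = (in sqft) 0.0004134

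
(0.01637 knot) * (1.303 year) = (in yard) 3.784e+05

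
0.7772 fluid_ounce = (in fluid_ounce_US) 0.7772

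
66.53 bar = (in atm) 65.66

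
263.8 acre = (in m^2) 1.068e+06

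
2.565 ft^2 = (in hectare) 2.383e-05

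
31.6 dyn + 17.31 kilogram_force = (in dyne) 1.698e+07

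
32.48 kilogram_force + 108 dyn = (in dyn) 3.185e+07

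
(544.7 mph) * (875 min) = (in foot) 4.194e+07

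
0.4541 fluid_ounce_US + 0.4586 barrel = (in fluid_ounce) 2466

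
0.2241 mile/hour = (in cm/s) 10.02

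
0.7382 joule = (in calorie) 0.1764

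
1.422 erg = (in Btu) 1.348e-10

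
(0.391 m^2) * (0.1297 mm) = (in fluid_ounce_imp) 1.785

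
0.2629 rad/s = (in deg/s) 15.06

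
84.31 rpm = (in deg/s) 505.9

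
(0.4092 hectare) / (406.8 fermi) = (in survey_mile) 6.25e+12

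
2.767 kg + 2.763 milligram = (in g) 2767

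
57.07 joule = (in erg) 5.707e+08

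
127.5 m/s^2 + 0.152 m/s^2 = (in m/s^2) 127.7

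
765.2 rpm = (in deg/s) 4591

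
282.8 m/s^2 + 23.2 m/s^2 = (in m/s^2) 306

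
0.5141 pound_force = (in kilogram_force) 0.2332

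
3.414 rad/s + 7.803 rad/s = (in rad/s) 11.22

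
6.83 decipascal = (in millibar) 0.00683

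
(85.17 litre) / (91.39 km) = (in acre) 2.303e-10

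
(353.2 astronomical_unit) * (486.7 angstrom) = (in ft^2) 2.768e+07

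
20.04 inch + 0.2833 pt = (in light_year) 5.381e-17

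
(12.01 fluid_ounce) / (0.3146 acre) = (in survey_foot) 9.153e-07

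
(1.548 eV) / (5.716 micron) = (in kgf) 4.425e-15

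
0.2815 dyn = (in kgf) 2.871e-07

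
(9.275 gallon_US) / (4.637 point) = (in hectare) 0.002146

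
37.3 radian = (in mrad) 3.73e+04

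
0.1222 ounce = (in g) 3.464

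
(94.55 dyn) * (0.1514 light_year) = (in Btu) 1.284e+09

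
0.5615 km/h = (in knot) 0.3032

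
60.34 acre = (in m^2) 2.442e+05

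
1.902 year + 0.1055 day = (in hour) 1.666e+04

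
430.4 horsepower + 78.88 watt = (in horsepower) 430.5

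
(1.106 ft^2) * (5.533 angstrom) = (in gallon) 1.502e-08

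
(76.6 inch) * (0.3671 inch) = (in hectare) 1.814e-06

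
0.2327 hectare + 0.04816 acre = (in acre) 0.6232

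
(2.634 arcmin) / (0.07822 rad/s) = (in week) 1.62e-08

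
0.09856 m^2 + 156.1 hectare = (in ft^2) 1.68e+07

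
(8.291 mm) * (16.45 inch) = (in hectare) 3.464e-07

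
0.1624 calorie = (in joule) 0.6795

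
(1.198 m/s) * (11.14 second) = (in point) 3.783e+04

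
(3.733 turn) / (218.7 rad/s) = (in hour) 2.979e-05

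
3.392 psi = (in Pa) 2.339e+04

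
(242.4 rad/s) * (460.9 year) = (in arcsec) 7.267e+17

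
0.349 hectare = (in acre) 0.8624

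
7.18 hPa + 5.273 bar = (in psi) 76.58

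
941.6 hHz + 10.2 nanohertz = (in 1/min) 5.65e+06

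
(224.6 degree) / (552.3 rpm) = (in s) 0.06778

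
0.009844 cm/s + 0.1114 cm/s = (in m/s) 0.001212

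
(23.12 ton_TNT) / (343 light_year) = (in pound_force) 6.702e-09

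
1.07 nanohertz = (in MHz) 1.07e-15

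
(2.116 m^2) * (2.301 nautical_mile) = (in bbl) 5.672e+04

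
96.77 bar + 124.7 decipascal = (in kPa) 9677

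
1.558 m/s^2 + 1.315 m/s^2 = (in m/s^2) 2.873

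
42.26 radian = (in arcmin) 1.453e+05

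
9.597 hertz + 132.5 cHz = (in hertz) 10.92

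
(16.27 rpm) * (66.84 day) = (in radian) 9.839e+06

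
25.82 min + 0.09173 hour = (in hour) 0.5221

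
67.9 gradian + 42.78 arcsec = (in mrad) 1067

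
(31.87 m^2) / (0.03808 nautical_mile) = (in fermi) 4.519e+14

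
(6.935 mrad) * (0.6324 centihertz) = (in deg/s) 0.002513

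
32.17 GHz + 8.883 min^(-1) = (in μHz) 3.217e+16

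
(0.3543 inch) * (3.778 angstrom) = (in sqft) 3.66e-11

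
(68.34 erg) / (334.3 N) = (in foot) 6.707e-08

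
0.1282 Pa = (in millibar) 0.001282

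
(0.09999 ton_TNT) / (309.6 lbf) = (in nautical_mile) 164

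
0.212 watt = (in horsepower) 0.0002843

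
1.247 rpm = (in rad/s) 0.1306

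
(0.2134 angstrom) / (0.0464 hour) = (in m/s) 1.278e-13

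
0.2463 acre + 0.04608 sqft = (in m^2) 996.7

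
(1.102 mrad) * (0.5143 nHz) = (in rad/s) 5.668e-13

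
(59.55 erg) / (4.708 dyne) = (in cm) 12.65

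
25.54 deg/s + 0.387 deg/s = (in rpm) 4.321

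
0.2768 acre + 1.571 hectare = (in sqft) 1.812e+05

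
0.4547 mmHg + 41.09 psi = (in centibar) 283.4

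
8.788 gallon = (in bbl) 0.2092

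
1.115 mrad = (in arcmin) 3.833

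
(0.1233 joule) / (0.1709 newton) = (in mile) 0.0004483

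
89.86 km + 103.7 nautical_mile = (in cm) 2.819e+07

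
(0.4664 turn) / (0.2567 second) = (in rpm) 109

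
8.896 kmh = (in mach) 0.007257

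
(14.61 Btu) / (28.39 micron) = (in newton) 5.43e+08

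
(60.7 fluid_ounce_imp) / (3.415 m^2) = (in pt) 1.432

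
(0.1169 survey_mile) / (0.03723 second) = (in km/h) 1.819e+04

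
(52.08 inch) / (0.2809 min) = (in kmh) 0.2826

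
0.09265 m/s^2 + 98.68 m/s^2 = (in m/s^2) 98.77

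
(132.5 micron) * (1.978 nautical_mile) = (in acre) 0.0001199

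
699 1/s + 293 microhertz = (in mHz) 6.99e+05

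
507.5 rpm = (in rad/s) 53.15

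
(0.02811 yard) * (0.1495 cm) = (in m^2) 3.843e-05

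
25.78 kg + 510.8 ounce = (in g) 4.026e+04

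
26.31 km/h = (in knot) 14.21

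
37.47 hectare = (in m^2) 3.747e+05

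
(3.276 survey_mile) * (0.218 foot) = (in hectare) 0.03503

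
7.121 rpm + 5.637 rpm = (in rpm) 12.76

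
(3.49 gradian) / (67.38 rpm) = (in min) 0.0001295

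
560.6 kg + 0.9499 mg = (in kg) 560.6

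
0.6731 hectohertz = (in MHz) 6.731e-05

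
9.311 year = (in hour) 8.156e+04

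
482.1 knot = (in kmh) 892.8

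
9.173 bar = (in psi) 133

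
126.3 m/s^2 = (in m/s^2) 126.3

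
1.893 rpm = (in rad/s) 0.1982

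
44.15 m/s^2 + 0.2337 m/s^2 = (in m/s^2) 44.38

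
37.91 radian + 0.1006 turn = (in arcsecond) 7.95e+06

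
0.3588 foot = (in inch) 4.306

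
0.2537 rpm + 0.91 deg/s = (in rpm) 0.4054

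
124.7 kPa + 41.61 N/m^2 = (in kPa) 124.7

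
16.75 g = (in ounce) 0.5908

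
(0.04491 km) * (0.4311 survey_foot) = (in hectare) 0.0005901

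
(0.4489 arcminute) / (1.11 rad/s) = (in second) 0.0001176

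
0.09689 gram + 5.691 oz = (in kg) 0.1614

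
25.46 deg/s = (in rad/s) 0.4444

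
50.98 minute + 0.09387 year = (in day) 34.3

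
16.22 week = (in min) 1.635e+05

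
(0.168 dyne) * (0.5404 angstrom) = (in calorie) 2.17e-17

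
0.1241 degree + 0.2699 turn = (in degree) 97.29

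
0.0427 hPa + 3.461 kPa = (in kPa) 3.465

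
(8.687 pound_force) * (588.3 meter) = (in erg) 2.273e+11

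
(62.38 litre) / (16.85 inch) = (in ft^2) 1.569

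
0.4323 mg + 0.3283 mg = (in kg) 7.606e-07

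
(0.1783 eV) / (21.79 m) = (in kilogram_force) 1.337e-22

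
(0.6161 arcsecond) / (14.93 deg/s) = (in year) 3.635e-13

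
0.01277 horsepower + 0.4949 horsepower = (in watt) 378.6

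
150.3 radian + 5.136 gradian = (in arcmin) 5.17e+05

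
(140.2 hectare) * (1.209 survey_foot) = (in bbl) 3.25e+06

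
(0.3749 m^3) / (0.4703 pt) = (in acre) 0.5584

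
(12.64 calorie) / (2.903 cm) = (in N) 1822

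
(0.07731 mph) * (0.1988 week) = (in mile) 2.582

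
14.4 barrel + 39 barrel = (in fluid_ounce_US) 2.871e+05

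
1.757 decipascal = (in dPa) 1.757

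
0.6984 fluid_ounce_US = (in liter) 0.02065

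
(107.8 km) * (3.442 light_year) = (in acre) 8.674e+17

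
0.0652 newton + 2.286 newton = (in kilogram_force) 0.2398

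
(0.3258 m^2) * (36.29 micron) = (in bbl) 7.437e-05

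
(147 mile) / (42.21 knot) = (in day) 0.1261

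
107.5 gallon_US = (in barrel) 2.56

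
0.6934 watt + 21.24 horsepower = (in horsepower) 21.24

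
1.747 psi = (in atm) 0.1189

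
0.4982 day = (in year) 0.001365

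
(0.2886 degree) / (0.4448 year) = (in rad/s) 3.591e-10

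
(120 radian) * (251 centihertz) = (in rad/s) 301.2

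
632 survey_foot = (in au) 1.288e-09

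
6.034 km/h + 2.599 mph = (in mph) 6.348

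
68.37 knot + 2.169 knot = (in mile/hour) 81.17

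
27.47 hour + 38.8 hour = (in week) 0.3945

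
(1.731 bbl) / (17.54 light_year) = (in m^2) 1.658e-18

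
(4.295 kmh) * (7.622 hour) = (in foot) 1.074e+05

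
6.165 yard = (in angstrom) 5.637e+10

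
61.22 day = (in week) 8.746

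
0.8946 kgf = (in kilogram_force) 0.8946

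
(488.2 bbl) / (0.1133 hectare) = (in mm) 68.51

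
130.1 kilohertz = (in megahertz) 0.1301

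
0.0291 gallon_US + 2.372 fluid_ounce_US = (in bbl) 0.001134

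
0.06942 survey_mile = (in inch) 4398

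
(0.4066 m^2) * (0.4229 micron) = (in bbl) 1.082e-06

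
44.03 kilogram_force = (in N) 431.8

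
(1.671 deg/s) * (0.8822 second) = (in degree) 1.474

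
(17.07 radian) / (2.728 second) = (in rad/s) 6.257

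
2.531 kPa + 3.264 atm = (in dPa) 3.333e+06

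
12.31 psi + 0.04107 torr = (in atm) 0.8377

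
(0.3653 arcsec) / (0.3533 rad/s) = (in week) 8.288e-12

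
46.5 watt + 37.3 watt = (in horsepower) 0.1124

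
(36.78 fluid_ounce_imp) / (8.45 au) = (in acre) 2.043e-19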